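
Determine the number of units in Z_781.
700

Prime factorization: 781 = 11 × 71
Using the formula φ(n) = n × Π(1 - 1/p) for each prime factor p:
φ(781) = 781 × (1 - 1/11) × (1 - 1/71)
φ(781) = 700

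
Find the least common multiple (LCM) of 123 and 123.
123

First find GCD(123, 123) using the Euclidean algorithm:
123 = 1 × 123 + 0
GCD(123, 123) = 123

LCM formula: LCM(a, b) = (a × b) / GCD(a, b)
LCM(123, 123) = (123 × 123) / 123
LCM(123, 123) = 15129 / 123
LCM(123, 123) = 123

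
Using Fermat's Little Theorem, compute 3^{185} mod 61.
60

By Fermat's Little Theorem, a^(p-1) ≡ 1 (mod p) for prime p and gcd(a, p) = 1
Here p = 61, so 3^60 ≡ 1 (mod 61)
We can reduce the exponent: 185 mod 60 = 5
So 3^185 ≡ 3^5 (mod 61)
Computing: 3^5 mod 61 = 60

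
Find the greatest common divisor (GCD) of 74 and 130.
2

Using the Euclidean algorithm:
74 = 0 × 130 + 74
130 = 1 × 74 + 56
74 = 1 × 56 + 18
56 = 3 × 18 + 2
18 = 9 × 2 + 0

GCD(74, 130) = 2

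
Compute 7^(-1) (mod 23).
7^(-1) ≡ 10 (mod 23). Verification: 7 × 10 = 70 ≡ 1 (mod 23)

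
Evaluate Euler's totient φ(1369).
1332

Prime factorization: 1369 = 37^2
Using the formula φ(n) = n × Π(1 - 1/p) for each prime factor p:
φ(1369) = 1369 × (1 - 1/37)
φ(1369) = 1332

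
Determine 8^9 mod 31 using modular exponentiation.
9 = 8 + 1 (binary 1001). Repeated squaring mod 31: 8^1 ≡ 8; 8^2 ≡ 8² = 64 ≡ 2; 8^4 ≡ 2² = 4 ≡ 4; 8^8 ≡ 4² = 16 ≡ 16. Multiply: 8^9 = 8^8 × 8^1 ≡ 16 × 8 (mod 31): 16 × 8 = 128 ≡ 4. So 8^9 ≡ 4 (mod 31).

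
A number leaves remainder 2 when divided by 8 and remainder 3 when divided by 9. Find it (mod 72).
M = 8 × 9 = 72. M₁ = 9, y₁ ≡ 1 (mod 8). M₂ = 8, y₂ ≡ 8 (mod 9). m = 2×9×1 + 3×8×8 ≡ 66 (mod 72)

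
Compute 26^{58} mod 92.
4

Using successive squaring:
Binary expansion of 58: 111010
Powers of 26 mod 92 (each is the square of the previous):
  26^1 ≡ 26 (mod 92)
  26^2 ≡ 26² = 676 ≡ 32 (mod 92)
  26^4 ≡ 32² = 1024 ≡ 12 (mod 92)
  26^8 ≡ 12² = 144 ≡ 52 (mod 92)
  26^16 ≡ 52² = 2704 ≡ 36 (mod 92)
  26^32 ≡ 36² = 1296 ≡ 8 (mod 92)
58 = 32 + 16 + 8 + 2, so 26^58 = 26^32 × 26^16 × 26^8 × 26^2 ≡ 8 × 36 × 52 × 32 (mod 92)
Multiplying step by step:
  8 × 36 = 288 ≡ 12 (mod 92)
  12 × 52 = 624 ≡ 72 (mod 92)
  72 × 32 = 2304 ≡ 4 (mod 92)
Result: 26^58 ≡ 4 (mod 92)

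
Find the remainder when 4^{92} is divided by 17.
By Fermat: 4^{16} ≡ 1 (mod 17). 92 = 5×16 + 12. So 4^{92} ≡ 4^{12} ≡ 1 (mod 17)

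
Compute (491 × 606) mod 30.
6

(491 × 606) = 297546
297546 mod 30 = 6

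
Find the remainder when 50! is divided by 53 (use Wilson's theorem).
(52)! = (50)! × (51) × (52) ≡ -1 (mod 53). So (50)! ≡ -1 × [(52)(51)]^(-1) ≡ 26 (mod 53)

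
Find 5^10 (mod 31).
10 = 8 + 2 (binary 1010). Repeated squaring mod 31: 5^1 ≡ 5; 5^2 ≡ 5² = 25 ≡ 25; 5^4 ≡ 25² = 625 ≡ 5; 5^8 ≡ 5² = 25 ≡ 25. Multiply: 5^10 = 5^8 × 5^2 ≡ 25 × 25 (mod 31): 25 × 25 = 625 ≡ 5. So 5^10 ≡ 5 (mod 31).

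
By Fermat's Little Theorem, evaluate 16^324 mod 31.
By Fermat: 16^{30} ≡ 1 (mod 31). 324 ≡ 24 (mod 30). So 16^{324} ≡ 16^{24} ≡ 2 (mod 31)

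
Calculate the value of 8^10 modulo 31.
10 = 8 + 2 (binary 1010). Repeated squaring mod 31: 8^1 ≡ 8; 8^2 ≡ 8² = 64 ≡ 2; 8^4 ≡ 2² = 4 ≡ 4; 8^8 ≡ 4² = 16 ≡ 16. Multiply: 8^10 = 8^8 × 8^2 ≡ 16 × 2 (mod 31): 16 × 2 = 32 ≡ 1. So 8^10 ≡ 1 (mod 31).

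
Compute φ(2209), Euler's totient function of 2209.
2162

Prime factorization: 2209 = 47^2
Using the formula φ(n) = n × Π(1 - 1/p) for each prime factor p:
φ(2209) = 2209 × (1 - 1/47)
φ(2209) = 2162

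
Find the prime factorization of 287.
7 × 41

Divide by primes starting from smallest:
287 ÷ 7 = 41
41 ÷ 41 = 1

287 = 7 × 41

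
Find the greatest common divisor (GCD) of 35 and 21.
7

Using the Euclidean algorithm:
35 = 1 × 21 + 14
21 = 1 × 14 + 7
14 = 2 × 7 + 0

GCD(35, 21) = 7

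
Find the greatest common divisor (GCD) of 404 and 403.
1

Using the Euclidean algorithm:
404 = 1 × 403 + 1
403 = 403 × 1 + 0

GCD(404, 403) = 1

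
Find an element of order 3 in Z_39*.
16 has order 3 mod 39 since 16^{3} ≡ 1 (mod 39) and no smaller power works.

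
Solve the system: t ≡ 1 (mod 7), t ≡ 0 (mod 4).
M = 7 × 4 = 28. M₁ = 4, y₁ ≡ 2 (mod 7). M₂ = 7, y₂ ≡ 3 (mod 4). t = 1×4×2 + 0×7×3 ≡ 8 (mod 28)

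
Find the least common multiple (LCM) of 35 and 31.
1085

First find GCD(35, 31) using the Euclidean algorithm:
35 = 1 × 31 + 4
31 = 7 × 4 + 3
4 = 1 × 3 + 1
3 = 3 × 1 + 0
GCD(35, 31) = 1

LCM formula: LCM(a, b) = (a × b) / GCD(a, b)
LCM(35, 31) = (35 × 31) / 1
LCM(35, 31) = 1085 / 1
LCM(35, 31) = 1085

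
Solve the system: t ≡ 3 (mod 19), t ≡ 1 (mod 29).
M = 19 × 29 = 551. M₁ = 29, y₁ ≡ 2 (mod 19). M₂ = 19, y₂ ≡ 26 (mod 29). t = 3×29×2 + 1×19×26 ≡ 117 (mod 551)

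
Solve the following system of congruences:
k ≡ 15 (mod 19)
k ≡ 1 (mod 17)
205

Using the Chinese Remainder Theorem:
M = product of moduli = 323
For equation 1: M_1 = 17, 17 ≡ 17 (mod 19), inverse of 17 mod 19 is 9 (check: 17 × 9 = 153 ≡ 1 (mod 19))
For equation 2: M_2 = 19, 19 ≡ 2 (mod 17), inverse of 19 mod 17 is 9 (check: 2 × 9 = 18 ≡ 1 (mod 17))
Combine: k ≡ Σ r_i×M_i×(M_i⁻¹ mod m_i) = 15×17×9 + 1×19×9 = 2295 + 171 = 2466
2466 mod 323 = 205
k ≡ 205 (mod 323)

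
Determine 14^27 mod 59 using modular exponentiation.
Using repeated squaring. 27 = 16 + 8 + 2 + 1 (binary 11011). Repeated squaring mod 59: 14^1 ≡ 14; 14^2 ≡ 14² = 196 ≡ 19; 14^4 ≡ 19² = 361 ≡ 7; 14^8 ≡ 7² = 49 ≡ 49; 14^16 ≡ 49² = 2401 ≡ 41. Multiply: 14^27 = 14^16 × 14^8 × 14^2 × 14^1 ≡ 41 × 49 × 19 × 14 (mod 59): 41 × 49 = 2009 ≡ 3; 3 × 19 = 57 ≡ 57; 57 × 14 = 798 ≡ 31. So 14^27 ≡ 31 (mod 59).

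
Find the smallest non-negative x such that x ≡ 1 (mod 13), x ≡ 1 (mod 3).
1

Using the Chinese Remainder Theorem:
M = product of moduli = 39
For equation 1: M_1 = 3, 3 ≡ 3 (mod 13), inverse of 3 mod 13 is 9 (check: 3 × 9 = 27 ≡ 1 (mod 13))
For equation 2: M_2 = 13, 13 ≡ 1 (mod 3), inverse of 13 mod 3 is 1 (check: 1 × 1 = 1 ≡ 1 (mod 3))
Combine: x ≡ Σ r_i×M_i×(M_i⁻¹ mod m_i) = 1×3×9 + 1×13×1 = 27 + 13 = 40
40 mod 39 = 1
x ≡ 1 (mod 39)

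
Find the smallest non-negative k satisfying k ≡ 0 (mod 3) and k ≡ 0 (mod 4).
M = 3 × 4 = 12. M₁ = 4, y₁ ≡ 1 (mod 3). M₂ = 3, y₂ ≡ 3 (mod 4). k = 0×4×1 + 0×3×3 ≡ 0 (mod 12)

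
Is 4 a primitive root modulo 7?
p - 1 = 6 has prime divisors 2, 3. Check 4^(6/q) mod 7 for each: 4^(6/2) = 4^3 ≡ 1, 4^(6/3) = 4^2 ≡ 2 (mod 7). Since 4^3 ≡ 1 (mod 7), the order of 4 divides 3 (in fact the order is 3) ≠ 6, so it is not a primitive root.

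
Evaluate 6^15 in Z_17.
Using repeated squaring. 15 = 8 + 4 + 2 + 1 (binary 1111). Repeated squaring mod 17: 6^1 ≡ 6; 6^2 ≡ 6² = 36 ≡ 2; 6^4 ≡ 2² = 4 ≡ 4; 6^8 ≡ 4² = 16 ≡ 16. Multiply: 6^15 = 6^8 × 6^4 × 6^2 × 6^1 ≡ 16 × 4 × 2 × 6 (mod 17): 16 × 4 = 64 ≡ 13; 13 × 2 = 26 ≡ 9; 9 × 6 = 54 ≡ 3. So 6^15 ≡ 3 (mod 17).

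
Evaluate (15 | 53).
(15/53) = 15^{26} mod 53 = 1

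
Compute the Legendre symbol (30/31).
(30/31) = 30^{15} mod 31 = -1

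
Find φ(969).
576

Prime factorization: 969 = 3 × 17 × 19
Using the formula φ(n) = n × Π(1 - 1/p) for each prime factor p:
φ(969) = 969 × (1 - 1/3) × (1 - 1/17) × (1 - 1/19)
φ(969) = 576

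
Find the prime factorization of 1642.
2 × 821

Divide by primes starting from smallest:
1642 ÷ 2 = 821
821 ÷ 821 = 1

1642 = 2 × 821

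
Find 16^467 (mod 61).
Using Fermat: 16^{60} ≡ 1 (mod 61). 467 ≡ 47 (mod 60). So 16^{467} ≡ 16^{47} ≡ 12 (mod 61)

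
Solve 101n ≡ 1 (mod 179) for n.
101^(-1) ≡ 39 (mod 179). Verification: 101 × 39 = 3939 ≡ 1 (mod 179)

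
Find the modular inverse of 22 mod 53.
22^(-1) ≡ 41 (mod 53). Verification: 22 × 41 = 902 ≡ 1 (mod 53)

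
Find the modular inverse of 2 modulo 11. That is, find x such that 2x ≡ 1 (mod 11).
6

Using Extended Euclidean Algorithm:
gcd(2, 11) = 1
Bezout coefficients: 2 × -5 + 11 × 1 = 1
So 2 × -5 ≡ 1 (mod 11)
The inverse is -5 mod 11 = 6
Verification: 2 × 6 = 12 = 1 × 11 + 1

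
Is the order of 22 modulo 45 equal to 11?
No, the actual order is 12, not 11.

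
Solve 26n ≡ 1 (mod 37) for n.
26^(-1) ≡ 10 (mod 37). Verification: 26 × 10 = 260 ≡ 1 (mod 37)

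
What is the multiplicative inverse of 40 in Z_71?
40^(-1) ≡ 16 (mod 71). Verification: 40 × 16 = 640 ≡ 1 (mod 71)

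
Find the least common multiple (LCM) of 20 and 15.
60

First find GCD(20, 15) using the Euclidean algorithm:
20 = 1 × 15 + 5
15 = 3 × 5 + 0
GCD(20, 15) = 5

LCM formula: LCM(a, b) = (a × b) / GCD(a, b)
LCM(20, 15) = (20 × 15) / 5
LCM(20, 15) = 300 / 5
LCM(20, 15) = 60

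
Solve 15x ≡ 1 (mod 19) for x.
15^(-1) ≡ 14 (mod 19). Verification: 15 × 14 = 210 ≡ 1 (mod 19)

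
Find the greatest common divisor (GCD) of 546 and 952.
14

Using the Euclidean algorithm:
546 = 0 × 952 + 546
952 = 1 × 546 + 406
546 = 1 × 406 + 140
406 = 2 × 140 + 126
140 = 1 × 126 + 14
126 = 9 × 14 + 0

GCD(546, 952) = 14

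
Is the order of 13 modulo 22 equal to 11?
No, the actual order is 10, not 11.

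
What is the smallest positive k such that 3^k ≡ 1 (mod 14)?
Powers of 3 mod 14: 3^1≡3, 3^2≡9, 3^3≡13, 3^4≡11, 3^5≡5, 3^6≡1. Order = 6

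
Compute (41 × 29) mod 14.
13

(41 × 29) = 1189
1189 mod 14 = 13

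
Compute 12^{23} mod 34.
24

Using successive squaring:
Binary expansion of 23: 10111
Powers of 12 mod 34 (each is the square of the previous):
  12^1 ≡ 12 (mod 34)
  12^2 ≡ 12² = 144 ≡ 8 (mod 34)
  12^4 ≡ 8² = 64 ≡ 30 (mod 34)
  12^8 ≡ 30² = 900 ≡ 16 (mod 34)
  12^16 ≡ 16² = 256 ≡ 18 (mod 34)
23 = 16 + 4 + 2 + 1, so 12^23 = 12^16 × 12^4 × 12^2 × 12^1 ≡ 18 × 30 × 8 × 12 (mod 34)
Multiplying step by step:
  18 × 30 = 540 ≡ 30 (mod 34)
  30 × 8 = 240 ≡ 2 (mod 34)
  2 × 12 = 24 ≡ 24 (mod 34)
Result: 12^23 ≡ 24 (mod 34)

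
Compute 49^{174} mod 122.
9

Using successive squaring:
Binary expansion of 174: 10101110
Powers of 49 mod 122 (each is the square of the previous):
  49^1 ≡ 49 (mod 122)
  49^2 ≡ 49² = 2401 ≡ 83 (mod 122)
  49^4 ≡ 83² = 6889 ≡ 57 (mod 122)
  49^8 ≡ 57² = 3249 ≡ 77 (mod 122)
  49^16 ≡ 77² = 5929 ≡ 73 (mod 122)
  49^32 ≡ 73² = 5329 ≡ 83 (mod 122)
  49^64 ≡ 83² = 6889 ≡ 57 (mod 122)
  49^128 ≡ 57² = 3249 ≡ 77 (mod 122)
174 = 128 + 32 + 8 + 4 + 2, so 49^174 = 49^128 × 49^32 × 49^8 × 49^4 × 49^2 ≡ 77 × 83 × 77 × 57 × 83 (mod 122)
Multiplying step by step:
  77 × 83 = 6391 ≡ 47 (mod 122)
  47 × 77 = 3619 ≡ 81 (mod 122)
  81 × 57 = 4617 ≡ 103 (mod 122)
  103 × 83 = 8549 ≡ 9 (mod 122)
Result: 49^174 ≡ 9 (mod 122)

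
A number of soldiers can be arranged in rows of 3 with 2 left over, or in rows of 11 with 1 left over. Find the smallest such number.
M = 3 × 11 = 33. M₁ = 11, y₁ ≡ 2 (mod 3). M₂ = 3, y₂ ≡ 4 (mod 11). n = 2×11×2 + 1×3×4 ≡ 23 (mod 33). The smallest positive such number is 23.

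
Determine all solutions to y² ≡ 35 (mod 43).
The square roots of 35 mod 43 are 11 and 32. Verify: 11² = 121 ≡ 35 (mod 43)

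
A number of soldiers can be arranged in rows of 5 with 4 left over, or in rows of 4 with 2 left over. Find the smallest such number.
M = 5 × 4 = 20. M₁ = 4, y₁ ≡ 4 (mod 5). M₂ = 5, y₂ ≡ 1 (mod 4). x = 4×4×4 + 2×5×1 ≡ 14 (mod 20). The smallest positive such number is 14.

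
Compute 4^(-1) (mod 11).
4^(-1) ≡ 3 (mod 11). Verification: 4 × 3 = 12 ≡ 1 (mod 11)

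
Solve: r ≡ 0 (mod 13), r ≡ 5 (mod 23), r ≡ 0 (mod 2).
M = 13 × 23 × 2 = 598. M₁ = 46, y₁ ≡ 2 (mod 13). M₂ = 26, y₂ ≡ 8 (mod 23). M₃ = 299, y₃ ≡ 1 (mod 2). r = 0×46×2 + 5×26×8 + 0×299×1 ≡ 442 (mod 598)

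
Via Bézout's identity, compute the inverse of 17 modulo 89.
Extended GCD: 17(21) + 89(-4) = 1. So 17^(-1) ≡ 21 ≡ 21 (mod 89). Verify: 17 × 21 = 357 ≡ 1 (mod 89)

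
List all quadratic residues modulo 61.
QRs mod 61: {1, 3, 4, 5, 9, 12, 13, 14, 15, 16, 19, 20, 22, 25, 27, 34, 36, 39, 41, 42, 45, 46, 47, 48, 49, 52, 56, 57, 58, 60}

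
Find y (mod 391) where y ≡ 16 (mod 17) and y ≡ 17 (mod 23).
M = 17 × 23 = 391. M₁ = 23, y₁ ≡ 3 (mod 17). M₂ = 17, y₂ ≡ 19 (mod 23). y = 16×23×3 + 17×17×19 ≡ 339 (mod 391)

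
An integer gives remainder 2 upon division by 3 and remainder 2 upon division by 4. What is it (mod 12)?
M = 3 × 4 = 12. M₁ = 4, y₁ ≡ 1 (mod 3). M₂ = 3, y₂ ≡ 3 (mod 4). n = 2×4×1 + 2×3×3 ≡ 2 (mod 12). The smallest positive such number is 2.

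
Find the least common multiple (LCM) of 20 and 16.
80

First find GCD(20, 16) using the Euclidean algorithm:
20 = 1 × 16 + 4
16 = 4 × 4 + 0
GCD(20, 16) = 4

LCM formula: LCM(a, b) = (a × b) / GCD(a, b)
LCM(20, 16) = (20 × 16) / 4
LCM(20, 16) = 320 / 4
LCM(20, 16) = 80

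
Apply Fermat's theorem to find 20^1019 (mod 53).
By Fermat: 20^{52} ≡ 1 (mod 53). 1019 ≡ 31 (mod 52). So 20^{1019} ≡ 20^{31} ≡ 34 (mod 53)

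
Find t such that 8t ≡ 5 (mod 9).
4

Since gcd(8, 9) = 1 divides 5, a solution exists.
Multiply both sides by the inverse of 8 mod 9:
  8^(-1) mod 9 = 8
  x ≡ 8 × 5 ≡ 40 ≡ 4 (mod 9)
Verification: 8 × 4 = 32 = 3 × 9 + 5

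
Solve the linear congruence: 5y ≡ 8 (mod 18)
16

Since gcd(5, 18) = 1 divides 8, a solution exists.
Multiply both sides by the inverse of 5 mod 18:
  5^(-1) mod 18 = 11
  x ≡ 11 × 8 ≡ 88 ≡ 16 (mod 18)
Verification: 5 × 16 = 80 = 4 × 18 + 8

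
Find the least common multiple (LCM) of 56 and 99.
5544

First find GCD(56, 99) using the Euclidean algorithm:
56 = 0 × 99 + 56
99 = 1 × 56 + 43
56 = 1 × 43 + 13
43 = 3 × 13 + 4
13 = 3 × 4 + 1
4 = 4 × 1 + 0
GCD(56, 99) = 1

LCM formula: LCM(a, b) = (a × b) / GCD(a, b)
LCM(56, 99) = (56 × 99) / 1
LCM(56, 99) = 5544 / 1
LCM(56, 99) = 5544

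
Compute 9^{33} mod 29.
5

Using successive squaring:
Binary expansion of 33: 100001
Powers of 9 mod 29 (each is the square of the previous):
  9^1 ≡ 9 (mod 29)
  9^2 ≡ 9² = 81 ≡ 23 (mod 29)
  9^4 ≡ 23² = 529 ≡ 7 (mod 29)
  9^8 ≡ 7² = 49 ≡ 20 (mod 29)
  9^16 ≡ 20² = 400 ≡ 23 (mod 29)
  9^32 ≡ 23² = 529 ≡ 7 (mod 29)
33 = 32 + 1, so 9^33 = 9^32 × 9^1 ≡ 7 × 9 (mod 29)
Multiplying step by step:
  7 × 9 = 63 ≡ 5 (mod 29)
Result: 9^33 ≡ 5 (mod 29)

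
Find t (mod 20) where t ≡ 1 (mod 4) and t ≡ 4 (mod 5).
M = 4 × 5 = 20. M₁ = 5, y₁ ≡ 1 (mod 4). M₂ = 4, y₂ ≡ 4 (mod 5). t = 1×5×1 + 4×4×4 ≡ 9 (mod 20)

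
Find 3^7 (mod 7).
7 = 4 + 2 + 1 (binary 111). Repeated squaring mod 7: 3^1 ≡ 3; 3^2 ≡ 3² = 9 ≡ 2; 3^4 ≡ 2² = 4 ≡ 4. Multiply: 3^7 = 3^4 × 3^2 × 3^1 ≡ 4 × 2 × 3 (mod 7): 4 × 2 = 8 ≡ 1; 1 × 3 = 3 ≡ 3. So 3^7 ≡ 3 (mod 7).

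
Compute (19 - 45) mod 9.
1

(19 - 45) = -26
-26 mod 9 = 1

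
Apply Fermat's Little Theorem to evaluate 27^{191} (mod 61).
27

By Fermat's Little Theorem, a^(p-1) ≡ 1 (mod p) for prime p and gcd(a, p) = 1
Here p = 61, so 27^60 ≡ 1 (mod 61)
We can reduce the exponent: 191 mod 60 = 11
So 27^191 ≡ 27^11 (mod 61)
Computing: 27^11 mod 61 = 27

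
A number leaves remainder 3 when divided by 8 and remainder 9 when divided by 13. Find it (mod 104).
M = 8 × 13 = 104. M₁ = 13, y₁ ≡ 5 (mod 8). M₂ = 8, y₂ ≡ 5 (mod 13). x = 3×13×5 + 9×8×5 ≡ 35 (mod 104)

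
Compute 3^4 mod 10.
4 = 4 (binary 100). Repeated squaring mod 10: 3^1 ≡ 3; 3^2 ≡ 3² = 9 ≡ 9; 3^4 ≡ 9² = 81 ≡ 1. So 3^4 ≡ 1 (mod 10).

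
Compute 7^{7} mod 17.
12

Using successive squaring:
Binary expansion of 7: 111
Powers of 7 mod 17 (each is the square of the previous):
  7^1 ≡ 7 (mod 17)
  7^2 ≡ 7² = 49 ≡ 15 (mod 17)
  7^4 ≡ 15² = 225 ≡ 4 (mod 17)
7 = 4 + 2 + 1, so 7^7 = 7^4 × 7^2 × 7^1 ≡ 4 × 15 × 7 (mod 17)
Multiplying step by step:
  4 × 15 = 60 ≡ 9 (mod 17)
  9 × 7 = 63 ≡ 12 (mod 17)
Result: 7^7 ≡ 12 (mod 17)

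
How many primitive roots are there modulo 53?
24

The number of primitive roots modulo p is φ(p-1) = φ(52)
φ(52) = 24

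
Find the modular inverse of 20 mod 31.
20^(-1) ≡ 14 (mod 31). Verification: 20 × 14 = 280 ≡ 1 (mod 31)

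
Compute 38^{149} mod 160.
128

Using successive squaring:
Binary expansion of 149: 10010101
Powers of 38 mod 160 (each is the square of the previous):
  38^1 ≡ 38 (mod 160)
  38^2 ≡ 38² = 1444 ≡ 4 (mod 160)
  38^4 ≡ 4² = 16 ≡ 16 (mod 160)
  38^8 ≡ 16² = 256 ≡ 96 (mod 160)
  38^16 ≡ 96² = 9216 ≡ 96 (mod 160)
  38^32 ≡ 96² = 9216 ≡ 96 (mod 160)
  38^64 ≡ 96² = 9216 ≡ 96 (mod 160)
  38^128 ≡ 96² = 9216 ≡ 96 (mod 160)
149 = 128 + 16 + 4 + 1, so 38^149 = 38^128 × 38^16 × 38^4 × 38^1 ≡ 96 × 96 × 16 × 38 (mod 160)
Multiplying step by step:
  96 × 96 = 9216 ≡ 96 (mod 160)
  96 × 16 = 1536 ≡ 96 (mod 160)
  96 × 38 = 3648 ≡ 128 (mod 160)
Result: 38^149 ≡ 128 (mod 160)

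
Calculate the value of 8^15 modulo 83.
Using repeated squaring. 15 = 8 + 4 + 2 + 1 (binary 1111). Repeated squaring mod 83: 8^1 ≡ 8; 8^2 ≡ 8² = 64 ≡ 64; 8^4 ≡ 64² = 4096 ≡ 29; 8^8 ≡ 29² = 841 ≡ 11. Multiply: 8^15 = 8^8 × 8^4 × 8^2 × 8^1 ≡ 11 × 29 × 64 × 8 (mod 83): 11 × 29 = 319 ≡ 70; 70 × 64 = 4480 ≡ 81; 81 × 8 = 648 ≡ 67. So 8^15 ≡ 67 (mod 83).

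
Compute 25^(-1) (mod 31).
25^(-1) ≡ 5 (mod 31). Verification: 25 × 5 = 125 ≡ 1 (mod 31)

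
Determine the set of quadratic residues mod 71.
QRs mod 71: {1, 2, 3, 4, 5, 6, 8, 9, 10, 12, 15, 16, 18, 19, 20, 24, 25, 27, 29, 30, 32, 36, 37, 38, 40, 43, 45, 48, 49, 50, 54, 57, 58, 60, 64}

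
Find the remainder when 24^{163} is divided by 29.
By Fermat: 24^{28} ≡ 1 (mod 29). 163 = 5×28 + 23. So 24^{163} ≡ 24^{23} ≡ 25 (mod 29)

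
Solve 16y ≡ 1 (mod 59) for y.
48

Using Extended Euclidean Algorithm:
gcd(16, 59) = 1
Bezout coefficients: 16 × -11 + 59 × 3 = 1
So 16 × -11 ≡ 1 (mod 59)
The inverse is -11 mod 59 = 48
Verification: 16 × 48 = 768 = 13 × 59 + 1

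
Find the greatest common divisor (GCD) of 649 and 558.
1

Using the Euclidean algorithm:
649 = 1 × 558 + 91
558 = 6 × 91 + 12
91 = 7 × 12 + 7
12 = 1 × 7 + 5
7 = 1 × 5 + 2
5 = 2 × 2 + 1
2 = 2 × 1 + 0

GCD(649, 558) = 1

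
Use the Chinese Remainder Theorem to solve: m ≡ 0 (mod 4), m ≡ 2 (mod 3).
M = 4 × 3 = 12. M₁ = 3, y₁ ≡ 3 (mod 4). M₂ = 4, y₂ ≡ 1 (mod 3). m = 0×3×3 + 2×4×1 ≡ 8 (mod 12)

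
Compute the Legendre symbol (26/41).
(26/41) = 26^{20} mod 41 = -1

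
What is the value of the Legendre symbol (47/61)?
(47/61) = 47^{30} mod 61 = 1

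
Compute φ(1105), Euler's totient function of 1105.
768

Prime factorization: 1105 = 5 × 13 × 17
Using the formula φ(n) = n × Π(1 - 1/p) for each prime factor p:
φ(1105) = 1105 × (1 - 1/5) × (1 - 1/13) × (1 - 1/17)
φ(1105) = 768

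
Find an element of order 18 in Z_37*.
3 has order 18 mod 37 since 3^{18} ≡ 1 (mod 37) and no smaller power works.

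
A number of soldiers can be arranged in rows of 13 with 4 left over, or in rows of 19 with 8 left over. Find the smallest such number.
M = 13 × 19 = 247. M₁ = 19, y₁ ≡ 11 (mod 13). M₂ = 13, y₂ ≡ 3 (mod 19). n = 4×19×11 + 8×13×3 ≡ 160 (mod 247). The smallest positive such number is 160.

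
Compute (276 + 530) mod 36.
14

(276 + 530) = 806
806 mod 36 = 14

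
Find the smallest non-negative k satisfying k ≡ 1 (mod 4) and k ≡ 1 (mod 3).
M = 4 × 3 = 12. M₁ = 3, y₁ ≡ 3 (mod 4). M₂ = 4, y₂ ≡ 1 (mod 3). k = 1×3×3 + 1×4×1 ≡ 1 (mod 12)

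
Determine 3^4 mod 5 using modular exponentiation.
4 = 4 (binary 100). Repeated squaring mod 5: 3^1 ≡ 3; 3^2 ≡ 3² = 9 ≡ 4; 3^4 ≡ 4² = 16 ≡ 1. So 3^4 ≡ 1 (mod 5).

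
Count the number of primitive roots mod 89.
Number of primitive roots mod 89 = φ(88) = 40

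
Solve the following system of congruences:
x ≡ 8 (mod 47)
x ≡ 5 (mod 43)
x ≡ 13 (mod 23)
34835

Using the Chinese Remainder Theorem:
M = product of moduli = 46483
For equation 1: M_1 = 989, 989 ≡ 2 (mod 47), inverse of 989 mod 47 is 24 (check: 2 × 24 = 48 ≡ 1 (mod 47))
For equation 2: M_2 = 1081, 1081 ≡ 6 (mod 43), inverse of 1081 mod 43 is 36 (check: 6 × 36 = 216 ≡ 1 (mod 43))
For equation 3: M_3 = 2021, 2021 ≡ 20 (mod 23), inverse of 2021 mod 23 is 15 (check: 20 × 15 = 300 ≡ 1 (mod 23))
Combine: x ≡ Σ r_i×M_i×(M_i⁻¹ mod m_i) = 8×989×24 + 5×1081×36 + 13×2021×15 = 189888 + 194580 + 394095 = 778563
778563 mod 46483 = 34835
x ≡ 34835 (mod 46483)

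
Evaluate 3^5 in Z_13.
5 = 4 + 1 (binary 101). Repeated squaring mod 13: 3^1 ≡ 3; 3^2 ≡ 3² = 9 ≡ 9; 3^4 ≡ 9² = 81 ≡ 3. Multiply: 3^5 = 3^4 × 3^1 ≡ 3 × 3 (mod 13): 3 × 3 = 9 ≡ 9. So 3^5 ≡ 9 (mod 13).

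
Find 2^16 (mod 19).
Using repeated squaring. 16 = 16 (binary 10000). Repeated squaring mod 19: 2^1 ≡ 2; 2^2 ≡ 2² = 4 ≡ 4; 2^4 ≡ 4² = 16 ≡ 16; 2^8 ≡ 16² = 256 ≡ 9; 2^16 ≡ 9² = 81 ≡ 5. So 2^16 ≡ 5 (mod 19).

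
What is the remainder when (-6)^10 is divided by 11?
(-6) ≡ 5 (mod 11). 10 = 8 + 2 (binary 1010). Repeated squaring mod 11: 5^1 ≡ 5; 5^2 ≡ 5² = 25 ≡ 3; 5^4 ≡ 3² = 9 ≡ 9; 5^8 ≡ 9² = 81 ≡ 4. Multiply: (-6)^10 ≡ 5^8 × 5^2 ≡ 4 × 3 (mod 11): 4 × 3 = 12 ≡ 1. So (-6)^10 ≡ 1 (mod 11).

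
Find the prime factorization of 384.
2^7 × 3

Divide by primes starting from smallest:
384 ÷ 2 = 192
192 ÷ 2 = 96
96 ÷ 2 = 48
48 ÷ 2 = 24
24 ÷ 2 = 12
12 ÷ 2 = 6
6 ÷ 2 = 3
3 ÷ 3 = 1

384 = 2^7 × 3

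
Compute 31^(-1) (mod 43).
31^(-1) ≡ 25 (mod 43). Verification: 31 × 25 = 775 ≡ 1 (mod 43)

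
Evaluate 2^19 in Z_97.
Using repeated squaring. 19 = 16 + 2 + 1 (binary 10011). Repeated squaring mod 97: 2^1 ≡ 2; 2^2 ≡ 2² = 4 ≡ 4; 2^4 ≡ 4² = 16 ≡ 16; 2^8 ≡ 16² = 256 ≡ 62; 2^16 ≡ 62² = 3844 ≡ 61. Multiply: 2^19 = 2^16 × 2^2 × 2^1 ≡ 61 × 4 × 2 (mod 97): 61 × 4 = 244 ≡ 50; 50 × 2 = 100 ≡ 3. So 2^19 ≡ 3 (mod 97).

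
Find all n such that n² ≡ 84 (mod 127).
The square roots of 84 mod 127 are 81 and 46. Verify: 81² = 6561 ≡ 84 (mod 127)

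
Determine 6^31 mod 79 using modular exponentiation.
Using repeated squaring. 31 = 16 + 8 + 4 + 2 + 1 (binary 11111). Repeated squaring mod 79: 6^1 ≡ 6; 6^2 ≡ 6² = 36 ≡ 36; 6^4 ≡ 36² = 1296 ≡ 32; 6^8 ≡ 32² = 1024 ≡ 76; 6^16 ≡ 76² = 5776 ≡ 9. Multiply: 6^31 = 6^16 × 6^8 × 6^4 × 6^2 × 6^1 ≡ 9 × 76 × 32 × 36 × 6 (mod 79): 9 × 76 = 684 ≡ 52; 52 × 32 = 1664 ≡ 5; 5 × 36 = 180 ≡ 22; 22 × 6 = 132 ≡ 53. So 6^31 ≡ 53 (mod 79).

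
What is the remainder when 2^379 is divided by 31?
Using Fermat: 2^{30} ≡ 1 (mod 31). 379 ≡ 19 (mod 30). So 2^{379} ≡ 2^{19} ≡ 16 (mod 31)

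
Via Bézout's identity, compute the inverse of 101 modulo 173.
Extended GCD: 101(12) + 173(-7) = 1. So 101^(-1) ≡ 12 ≡ 12 (mod 173). Verify: 101 × 12 = 1212 ≡ 1 (mod 173)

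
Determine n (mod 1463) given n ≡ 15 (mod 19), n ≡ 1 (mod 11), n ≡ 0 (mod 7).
1288

Using the Chinese Remainder Theorem:
M = product of moduli = 1463
For equation 1: M_1 = 77, 77 ≡ 1 (mod 19), inverse of 77 mod 19 is 1 (check: 1 × 1 = 1 ≡ 1 (mod 19))
For equation 2: M_2 = 133, 133 ≡ 1 (mod 11), inverse of 133 mod 11 is 1 (check: 1 × 1 = 1 ≡ 1 (mod 11))
For equation 3: M_3 = 209, 209 ≡ 6 (mod 7), inverse of 209 mod 7 is 6 (check: 6 × 6 = 36 ≡ 1 (mod 7))
Combine: n ≡ Σ r_i×M_i×(M_i⁻¹ mod m_i) = 15×77×1 + 1×133×1 + 0×209×6 = 1155 + 133 + 0 = 1288
1288 mod 1463 = 1288
n ≡ 1288 (mod 1463)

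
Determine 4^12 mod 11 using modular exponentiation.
Using Fermat: 4^{10} ≡ 1 (mod 11). 12 ≡ 2 (mod 10). So 4^{12} ≡ 4^{2} ≡ 5 (mod 11)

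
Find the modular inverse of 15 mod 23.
15^(-1) ≡ 20 (mod 23). Verification: 15 × 20 = 300 ≡ 1 (mod 23)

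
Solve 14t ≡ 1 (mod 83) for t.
14^(-1) ≡ 6 (mod 83). Verification: 14 × 6 = 84 ≡ 1 (mod 83)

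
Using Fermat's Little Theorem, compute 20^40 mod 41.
By Fermat's Little Theorem, 20^{40} ≡ 1 (mod 41) since 41 is prime and gcd(20, 41) = 1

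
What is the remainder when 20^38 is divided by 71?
Using repeated squaring. 38 = 32 + 4 + 2 (binary 100110). Repeated squaring mod 71: 20^1 ≡ 20; 20^2 ≡ 20² = 400 ≡ 45; 20^4 ≡ 45² = 2025 ≡ 37; 20^8 ≡ 37² = 1369 ≡ 20; 20^16 ≡ 20² = 400 ≡ 45; 20^32 ≡ 45² = 2025 ≡ 37. Multiply: 20^38 = 20^32 × 20^4 × 20^2 ≡ 37 × 37 × 45 (mod 71): 37 × 37 = 1369 ≡ 20; 20 × 45 = 900 ≡ 48. So 20^38 ≡ 48 (mod 71).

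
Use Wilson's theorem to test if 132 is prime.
(131)! mod 132 = 0. Since 0 ≢ -1 (mod 132), 132 is not prime.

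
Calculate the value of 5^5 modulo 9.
5 = 4 + 1 (binary 101). Repeated squaring mod 9: 5^1 ≡ 5; 5^2 ≡ 5² = 25 ≡ 7; 5^4 ≡ 7² = 49 ≡ 4. Multiply: 5^5 = 5^4 × 5^1 ≡ 4 × 5 (mod 9): 4 × 5 = 20 ≡ 2. So 5^5 ≡ 2 (mod 9).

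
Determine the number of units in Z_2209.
2162

Prime factorization: 2209 = 47^2
Using the formula φ(n) = n × Π(1 - 1/p) for each prime factor p:
φ(2209) = 2209 × (1 - 1/47)
φ(2209) = 2162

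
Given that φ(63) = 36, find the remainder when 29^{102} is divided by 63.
By Euler: 29^{36} ≡ 1 (mod 63) since gcd(29, 63) = 1. 102 = 2×36 + 30. So 29^{102} ≡ 29^{30} ≡ 1 (mod 63)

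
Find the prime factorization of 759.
3 × 11 × 23

Divide by primes starting from smallest:
759 ÷ 3 = 253
253 ÷ 11 = 23
23 ÷ 23 = 1

759 = 3 × 11 × 23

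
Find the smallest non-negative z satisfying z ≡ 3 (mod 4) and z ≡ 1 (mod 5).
M = 4 × 5 = 20. M₁ = 5, y₁ ≡ 1 (mod 4). M₂ = 4, y₂ ≡ 4 (mod 5). z = 3×5×1 + 1×4×4 ≡ 11 (mod 20)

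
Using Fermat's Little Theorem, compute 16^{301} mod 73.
55

By Fermat's Little Theorem, a^(p-1) ≡ 1 (mod p) for prime p and gcd(a, p) = 1
Here p = 73, so 16^72 ≡ 1 (mod 73)
We can reduce the exponent: 301 mod 72 = 13
So 16^301 ≡ 16^13 (mod 73)
Computing: 16^13 mod 73 = 55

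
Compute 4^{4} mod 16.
0

Using successive squaring:
Binary expansion of 4: 100
Powers of 4 mod 16 (each is the square of the previous):
  4^1 ≡ 4 (mod 16)
  4^2 ≡ 4² = 16 ≡ 0 (mod 16)
  4^4 ≡ 0² = 0 ≡ 0 (mod 16)
4 is a power of 2, so 4^4 is the last square: ≡ 0 (mod 16)
Result: 4^4 ≡ 0 (mod 16)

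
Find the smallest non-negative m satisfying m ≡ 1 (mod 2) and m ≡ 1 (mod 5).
M = 2 × 5 = 10. M₁ = 5, y₁ ≡ 1 (mod 2). M₂ = 2, y₂ ≡ 3 (mod 5). m = 1×5×1 + 1×2×3 ≡ 1 (mod 10)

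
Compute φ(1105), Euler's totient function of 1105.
768

Prime factorization: 1105 = 5 × 13 × 17
Using the formula φ(n) = n × Π(1 - 1/p) for each prime factor p:
φ(1105) = 1105 × (1 - 1/5) × (1 - 1/13) × (1 - 1/17)
φ(1105) = 768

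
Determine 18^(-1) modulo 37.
18^(-1) ≡ 35 (mod 37). Verification: 18 × 35 = 630 ≡ 1 (mod 37)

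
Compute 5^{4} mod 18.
13

Using successive squaring:
Binary expansion of 4: 100
Powers of 5 mod 18 (each is the square of the previous):
  5^1 ≡ 5 (mod 18)
  5^2 ≡ 5² = 25 ≡ 7 (mod 18)
  5^4 ≡ 7² = 49 ≡ 13 (mod 18)
4 is a power of 2, so 5^4 is the last square: ≡ 13 (mod 18)
Result: 5^4 ≡ 13 (mod 18)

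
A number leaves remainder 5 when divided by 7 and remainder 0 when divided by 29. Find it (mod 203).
M = 7 × 29 = 203. M₁ = 29, y₁ ≡ 1 (mod 7). M₂ = 7, y₂ ≡ 25 (mod 29). r = 5×29×1 + 0×7×25 ≡ 145 (mod 203)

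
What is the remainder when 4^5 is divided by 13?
5 = 4 + 1 (binary 101). Repeated squaring mod 13: 4^1 ≡ 4; 4^2 ≡ 4² = 16 ≡ 3; 4^4 ≡ 3² = 9 ≡ 9. Multiply: 4^5 = 4^4 × 4^1 ≡ 9 × 4 (mod 13): 9 × 4 = 36 ≡ 10. So 4^5 ≡ 10 (mod 13).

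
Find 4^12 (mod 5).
Using Fermat: 4^{4} ≡ 1 (mod 5). 12 ≡ 0 (mod 4). So 4^{12} ≡ 4^{0} ≡ 1 (mod 5)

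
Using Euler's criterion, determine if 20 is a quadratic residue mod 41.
By Euler's criterion: 20^{20} ≡ 1 (mod 41). Since this equals 1, 20 is a QR.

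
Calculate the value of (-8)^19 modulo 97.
Using repeated squaring. (-8) ≡ 89 (mod 97). 19 = 16 + 2 + 1 (binary 10011). Repeated squaring mod 97: 89^1 ≡ 89; 89^2 ≡ 89² = 7921 ≡ 64; 89^4 ≡ 64² = 4096 ≡ 22; 89^8 ≡ 22² = 484 ≡ 96; 89^16 ≡ 96² = 9216 ≡ 1. Multiply: (-8)^19 ≡ 89^16 × 89^2 × 89^1 ≡ 1 × 64 × 89 (mod 97): 1 × 64 = 64 ≡ 64; 64 × 89 = 5696 ≡ 70. So (-8)^19 ≡ 70 (mod 97).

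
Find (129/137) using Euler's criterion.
(129/137) = 129^{68} mod 137 = 1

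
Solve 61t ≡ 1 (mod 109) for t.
61^(-1) ≡ 84 (mod 109). Verification: 61 × 84 = 5124 ≡ 1 (mod 109)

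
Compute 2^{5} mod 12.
8

Using successive squaring:
Binary expansion of 5: 101
Powers of 2 mod 12 (each is the square of the previous):
  2^1 ≡ 2 (mod 12)
  2^2 ≡ 2² = 4 ≡ 4 (mod 12)
  2^4 ≡ 4² = 16 ≡ 4 (mod 12)
5 = 4 + 1, so 2^5 = 2^4 × 2^1 ≡ 4 × 2 (mod 12)
Multiplying step by step:
  4 × 2 = 8 ≡ 8 (mod 12)
Result: 2^5 ≡ 8 (mod 12)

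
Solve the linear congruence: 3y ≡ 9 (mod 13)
3

Since gcd(3, 13) = 1 divides 9, a solution exists.
Multiply both sides by the inverse of 3 mod 13:
  3^(-1) mod 13 = 9
  x ≡ 9 × 9 ≡ 81 ≡ 3 (mod 13)
Verification: 3 × 3 = 9 = 0 × 13 + 9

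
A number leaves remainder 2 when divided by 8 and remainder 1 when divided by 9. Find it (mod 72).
M = 8 × 9 = 72. M₁ = 9, y₁ ≡ 1 (mod 8). M₂ = 8, y₂ ≡ 8 (mod 9). r = 2×9×1 + 1×8×8 ≡ 10 (mod 72)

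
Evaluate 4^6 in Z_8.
6 = 4 + 2 (binary 110). Repeated squaring mod 8: 4^1 ≡ 4; 4^2 ≡ 4² = 16 ≡ 0; 4^4 ≡ 0² = 0 ≡ 0. Multiply: 4^6 = 4^4 × 4^2 ≡ 0 × 0 (mod 8): 0 × 0 = 0 ≡ 0. So 4^6 ≡ 0 (mod 8).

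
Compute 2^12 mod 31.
Using repeated squaring. 12 = 8 + 4 (binary 1100). Repeated squaring mod 31: 2^1 ≡ 2; 2^2 ≡ 2² = 4 ≡ 4; 2^4 ≡ 4² = 16 ≡ 16; 2^8 ≡ 16² = 256 ≡ 8. Multiply: 2^12 = 2^8 × 2^4 ≡ 8 × 16 (mod 31): 8 × 16 = 128 ≡ 4. So 2^12 ≡ 4 (mod 31).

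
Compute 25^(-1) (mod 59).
26

Using Extended Euclidean Algorithm:
gcd(25, 59) = 1
Bezout coefficients: 25 × 26 + 59 × -11 = 1
So 25 × 26 ≡ 1 (mod 59)
The inverse is 26 mod 59 = 26
Verification: 25 × 26 = 650 = 11 × 59 + 1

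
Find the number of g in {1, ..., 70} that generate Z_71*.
Number of primitive roots mod 71 = φ(70) = 24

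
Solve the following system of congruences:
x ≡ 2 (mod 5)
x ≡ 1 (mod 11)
12

Using the Chinese Remainder Theorem:
M = product of moduli = 55
For equation 1: M_1 = 11, 11 ≡ 1 (mod 5), inverse of 11 mod 5 is 1 (check: 1 × 1 = 1 ≡ 1 (mod 5))
For equation 2: M_2 = 5, 5 ≡ 5 (mod 11), inverse of 5 mod 11 is 9 (check: 5 × 9 = 45 ≡ 1 (mod 11))
Combine: x ≡ Σ r_i×M_i×(M_i⁻¹ mod m_i) = 2×11×1 + 1×5×9 = 22 + 45 = 67
67 mod 55 = 12
x ≡ 12 (mod 55)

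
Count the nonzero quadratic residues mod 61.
For prime 61, there are (p-1)/2 = (61-1)/2 = 30 quadratic residues (excluding 0).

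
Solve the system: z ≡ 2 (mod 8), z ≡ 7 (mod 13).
M = 8 × 13 = 104. M₁ = 13, y₁ ≡ 5 (mod 8). M₂ = 8, y₂ ≡ 5 (mod 13). z = 2×13×5 + 7×8×5 ≡ 98 (mod 104)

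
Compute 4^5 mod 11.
5 = 4 + 1 (binary 101). Repeated squaring mod 11: 4^1 ≡ 4; 4^2 ≡ 4² = 16 ≡ 5; 4^4 ≡ 5² = 25 ≡ 3. Multiply: 4^5 = 4^4 × 4^1 ≡ 3 × 4 (mod 11): 3 × 4 = 12 ≡ 1. So 4^5 ≡ 1 (mod 11).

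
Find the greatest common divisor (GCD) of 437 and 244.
1

Using the Euclidean algorithm:
437 = 1 × 244 + 193
244 = 1 × 193 + 51
193 = 3 × 51 + 40
51 = 1 × 40 + 11
40 = 3 × 11 + 7
11 = 1 × 7 + 4
7 = 1 × 4 + 3
4 = 1 × 3 + 1
3 = 3 × 1 + 0

GCD(437, 244) = 1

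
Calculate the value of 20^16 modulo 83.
Using repeated squaring. 16 = 16 (binary 10000). Repeated squaring mod 83: 20^1 ≡ 20; 20^2 ≡ 20² = 400 ≡ 68; 20^4 ≡ 68² = 4624 ≡ 59; 20^8 ≡ 59² = 3481 ≡ 78; 20^16 ≡ 78² = 6084 ≡ 25. So 20^16 ≡ 25 (mod 83).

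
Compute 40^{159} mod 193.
133

Using successive squaring:
Binary expansion of 159: 10011111
Powers of 40 mod 193 (each is the square of the previous):
  40^1 ≡ 40 (mod 193)
  40^2 ≡ 40² = 1600 ≡ 56 (mod 193)
  40^4 ≡ 56² = 3136 ≡ 48 (mod 193)
  40^8 ≡ 48² = 2304 ≡ 181 (mod 193)
  40^16 ≡ 181² = 32761 ≡ 144 (mod 193)
  40^32 ≡ 144² = 20736 ≡ 85 (mod 193)
  40^64 ≡ 85² = 7225 ≡ 84 (mod 193)
  40^128 ≡ 84² = 7056 ≡ 108 (mod 193)
159 = 128 + 16 + 8 + 4 + 2 + 1, so 40^159 = 40^128 × 40^16 × 40^8 × 40^4 × 40^2 × 40^1 ≡ 108 × 144 × 181 × 48 × 56 × 40 (mod 193)
Multiplying step by step:
  108 × 144 = 15552 ≡ 112 (mod 193)
  112 × 181 = 20272 ≡ 7 (mod 193)
  7 × 48 = 336 ≡ 143 (mod 193)
  143 × 56 = 8008 ≡ 95 (mod 193)
  95 × 40 = 3800 ≡ 133 (mod 193)
Result: 40^159 ≡ 133 (mod 193)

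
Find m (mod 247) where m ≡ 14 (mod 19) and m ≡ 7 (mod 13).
M = 19 × 13 = 247. M₁ = 13, y₁ ≡ 3 (mod 19). M₂ = 19, y₂ ≡ 11 (mod 13). m = 14×13×3 + 7×19×11 ≡ 33 (mod 247)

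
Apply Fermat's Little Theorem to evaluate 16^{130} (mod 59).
15

By Fermat's Little Theorem, a^(p-1) ≡ 1 (mod p) for prime p and gcd(a, p) = 1
Here p = 59, so 16^58 ≡ 1 (mod 59)
We can reduce the exponent: 130 mod 58 = 14
So 16^130 ≡ 16^14 (mod 59)
Computing: 16^14 mod 59 = 15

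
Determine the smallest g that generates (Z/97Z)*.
5

A primitive root g modulo p has order p-1 = 96
Prime divisors of 96: [2, 3]
g is a primitive root iff g^(96/q) ≢ 1 (mod 97) for each prime divisor q
Testing small values:
  g = 2: 2^48 ≡ 1, 2^32 ≡ 35 (mod 97) → 2^48 ≡ 1, not primitive root
  g = 3: 3^48 ≡ 1, 3^32 ≡ 35 (mod 97) → 3^48 ≡ 1, not primitive root
  g = 4: 4^48 ≡ 1, 4^32 ≡ 61 (mod 97) → 4^48 ≡ 1, not primitive root
  g = 5: 5^48 ≡ 96, 5^32 ≡ 35 (mod 97) → none is 1, primitive root!
The smallest primitive root is 5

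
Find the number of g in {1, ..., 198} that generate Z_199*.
Number of primitive roots mod 199 = φ(198) = 60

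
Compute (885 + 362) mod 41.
17

(885 + 362) = 1247
1247 mod 41 = 17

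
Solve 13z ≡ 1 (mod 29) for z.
13^(-1) ≡ 9 (mod 29). Verification: 13 × 9 = 117 ≡ 1 (mod 29)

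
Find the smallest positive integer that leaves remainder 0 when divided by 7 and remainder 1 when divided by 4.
M = 7 × 4 = 28. M₁ = 4, y₁ ≡ 2 (mod 7). M₂ = 7, y₂ ≡ 3 (mod 4). n = 0×4×2 + 1×7×3 ≡ 21 (mod 28). The smallest positive such number is 21.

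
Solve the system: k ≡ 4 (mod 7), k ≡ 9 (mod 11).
M = 7 × 11 = 77. M₁ = 11, y₁ ≡ 2 (mod 7). M₂ = 7, y₂ ≡ 8 (mod 11). k = 4×11×2 + 9×7×8 ≡ 53 (mod 77)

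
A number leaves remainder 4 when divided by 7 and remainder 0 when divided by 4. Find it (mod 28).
M = 7 × 4 = 28. M₁ = 4, y₁ ≡ 2 (mod 7). M₂ = 7, y₂ ≡ 3 (mod 4). t = 4×4×2 + 0×7×3 ≡ 4 (mod 28)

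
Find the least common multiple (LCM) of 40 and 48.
240

First find GCD(40, 48) using the Euclidean algorithm:
40 = 0 × 48 + 40
48 = 1 × 40 + 8
40 = 5 × 8 + 0
GCD(40, 48) = 8

LCM formula: LCM(a, b) = (a × b) / GCD(a, b)
LCM(40, 48) = (40 × 48) / 8
LCM(40, 48) = 1920 / 8
LCM(40, 48) = 240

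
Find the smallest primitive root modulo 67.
2

A primitive root g modulo p has order p-1 = 66
Prime divisors of 66: [2, 3, 11]
g is a primitive root iff g^(66/q) ≢ 1 (mod 67) for each prime divisor q
Testing small values:
  g = 2: 2^33 ≡ 66, 2^22 ≡ 37, 2^6 ≡ 64 (mod 67) → none is 1, primitive root!
The smallest primitive root is 2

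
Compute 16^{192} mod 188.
136

Using successive squaring:
Binary expansion of 192: 11000000
Powers of 16 mod 188 (each is the square of the previous):
  16^1 ≡ 16 (mod 188)
  16^2 ≡ 16² = 256 ≡ 68 (mod 188)
  16^4 ≡ 68² = 4624 ≡ 112 (mod 188)
  16^8 ≡ 112² = 12544 ≡ 136 (mod 188)
  16^16 ≡ 136² = 18496 ≡ 72 (mod 188)
  16^32 ≡ 72² = 5184 ≡ 108 (mod 188)
  16^64 ≡ 108² = 11664 ≡ 8 (mod 188)
  16^128 ≡ 8² = 64 ≡ 64 (mod 188)
192 = 128 + 64, so 16^192 = 16^128 × 16^64 ≡ 64 × 8 (mod 188)
Multiplying step by step:
  64 × 8 = 512 ≡ 136 (mod 188)
Result: 16^192 ≡ 136 (mod 188)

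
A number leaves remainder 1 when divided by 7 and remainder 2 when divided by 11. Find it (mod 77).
M = 7 × 11 = 77. M₁ = 11, y₁ ≡ 2 (mod 7). M₂ = 7, y₂ ≡ 8 (mod 11). r = 1×11×2 + 2×7×8 ≡ 57 (mod 77)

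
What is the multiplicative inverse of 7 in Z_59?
17

Using Extended Euclidean Algorithm:
gcd(7, 59) = 1
Bezout coefficients: 7 × 17 + 59 × -2 = 1
So 7 × 17 ≡ 1 (mod 59)
The inverse is 17 mod 59 = 17
Verification: 7 × 17 = 119 = 2 × 59 + 1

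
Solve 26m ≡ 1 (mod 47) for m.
26^(-1) ≡ 38 (mod 47). Verification: 26 × 38 = 988 ≡ 1 (mod 47)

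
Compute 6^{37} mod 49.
13

Using successive squaring:
Binary expansion of 37: 100101
Powers of 6 mod 49 (each is the square of the previous):
  6^1 ≡ 6 (mod 49)
  6^2 ≡ 6² = 36 ≡ 36 (mod 49)
  6^4 ≡ 36² = 1296 ≡ 22 (mod 49)
  6^8 ≡ 22² = 484 ≡ 43 (mod 49)
  6^16 ≡ 43² = 1849 ≡ 36 (mod 49)
  6^32 ≡ 36² = 1296 ≡ 22 (mod 49)
37 = 32 + 4 + 1, so 6^37 = 6^32 × 6^4 × 6^1 ≡ 22 × 22 × 6 (mod 49)
Multiplying step by step:
  22 × 22 = 484 ≡ 43 (mod 49)
  43 × 6 = 258 ≡ 13 (mod 49)
Result: 6^37 ≡ 13 (mod 49)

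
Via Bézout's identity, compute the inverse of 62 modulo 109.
Extended GCD: 62(51) + 109(-29) = 1. So 62^(-1) ≡ 51 ≡ 51 (mod 109). Verify: 62 × 51 = 3162 ≡ 1 (mod 109)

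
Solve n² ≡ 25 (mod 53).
The square roots of 25 mod 53 are 5 and 48. Verify: 5² = 25 ≡ 25 (mod 53)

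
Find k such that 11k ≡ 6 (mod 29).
19

Since gcd(11, 29) = 1 divides 6, a solution exists.
Multiply both sides by the inverse of 11 mod 29:
  11^(-1) mod 29 = 8
  x ≡ 8 × 6 ≡ 48 ≡ 19 (mod 29)
Verification: 11 × 19 = 209 = 7 × 29 + 6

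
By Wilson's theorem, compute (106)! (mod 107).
By Wilson's theorem, (106)! ≡ -1 ≡ 106 (mod 107)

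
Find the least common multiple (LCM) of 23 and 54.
1242

First find GCD(23, 54) using the Euclidean algorithm:
23 = 0 × 54 + 23
54 = 2 × 23 + 8
23 = 2 × 8 + 7
8 = 1 × 7 + 1
7 = 7 × 1 + 0
GCD(23, 54) = 1

LCM formula: LCM(a, b) = (a × b) / GCD(a, b)
LCM(23, 54) = (23 × 54) / 1
LCM(23, 54) = 1242 / 1
LCM(23, 54) = 1242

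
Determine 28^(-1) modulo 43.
28^(-1) ≡ 20 (mod 43). Verification: 28 × 20 = 560 ≡ 1 (mod 43)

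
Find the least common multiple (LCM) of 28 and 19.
532

First find GCD(28, 19) using the Euclidean algorithm:
28 = 1 × 19 + 9
19 = 2 × 9 + 1
9 = 9 × 1 + 0
GCD(28, 19) = 1

LCM formula: LCM(a, b) = (a × b) / GCD(a, b)
LCM(28, 19) = (28 × 19) / 1
LCM(28, 19) = 532 / 1
LCM(28, 19) = 532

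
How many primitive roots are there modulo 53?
24

The number of primitive roots modulo p is φ(p-1) = φ(52)
φ(52) = 24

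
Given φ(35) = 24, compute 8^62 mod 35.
By Euler: 8^{24} ≡ 1 (mod 35) since gcd(8, 35) = 1. 62 = 2×24 + 14. So 8^{62} ≡ 8^{14} ≡ 29 (mod 35)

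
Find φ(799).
736

Prime factorization: 799 = 17 × 47
Using the formula φ(n) = n × Π(1 - 1/p) for each prime factor p:
φ(799) = 799 × (1 - 1/17) × (1 - 1/47)
φ(799) = 736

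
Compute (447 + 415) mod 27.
25

(447 + 415) = 862
862 mod 27 = 25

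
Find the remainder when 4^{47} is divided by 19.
By Fermat: 4^{18} ≡ 1 (mod 19). 47 = 2×18 + 11. So 4^{47} ≡ 4^{11} ≡ 16 (mod 19)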